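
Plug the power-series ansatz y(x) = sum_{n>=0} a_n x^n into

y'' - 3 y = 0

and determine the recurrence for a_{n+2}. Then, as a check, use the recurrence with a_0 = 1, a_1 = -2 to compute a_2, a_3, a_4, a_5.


Substitute y = sum_n a_n x^n into y'' + (const) y = 0.
y''(x) = sum_{n>=0} (n+2)(n+1) a_{n+2} x^n.
The ODE becomes sum_n [(n+2)(n+1) a_{n+2} - 3 a_n] x^n = 0.
Setting each coefficient to zero gives the recurrence:
  (n+2)(n+1) a_{n+2} - 3 a_n = 0,
  a_{n+2} = 3 / ((n+1)(n+2)) a_n.

Check with a_0 = 1, a_1 = -2 (apply the recurrence for n = 0, 1, 2, 3): a_0 = 1, a_1 = -2, a_2 = 3/2, a_3 = -1, a_4 = 3/8, a_5 = -3/20.

a_{n+2} = 3/((n+1)(n+2)) * a_n; check: a_0 = 1, a_1 = -2, a_2 = 3/2, a_3 = -1, a_4 = 3/8, a_5 = -3/20


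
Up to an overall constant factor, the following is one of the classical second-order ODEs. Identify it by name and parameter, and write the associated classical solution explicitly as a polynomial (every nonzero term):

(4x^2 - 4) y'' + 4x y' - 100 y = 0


All three coefficients share the factor -4; dividing through by -4 gives  (1 - x^2) y'' - x y' + 25 y = 0.
This matches the Chebyshev equation (1 - x^2) y'' - x y' + n^2 y = 0 (note the -x y' term, not -2x y') with n^2 = 25, so n = 5; the polynomial solution is T_5(x).
With y = sum_k a_k x^k, matching x^k gives (k+2)(k+1) a_{k+2} = (k^2 - n^2) a_k = (k - 5)(k + 5) a_k. The right side vanishes at k = 5, so the series with the parity of 5 terminates at degree 5.
Standard normalization: leading coefficient of T_n is 2^(n-1), so a_5 = 2^4 = 16. Work downward with a_k = (k+1)(k+2) a_{k+2} / ((k - 5)(k + 5)):
  a_3 = (4)(5)(16) / ((3 - 5)(3 + 5)) = 320/(-16) = -20
  a_1 = (2)(3)(-20) / ((1 - 5)(1 + 5)) = -120/(-24) = 5
Hence T_5(x) = 16 x^5 - 20 x^3 + 5 x.

T_5(x); series = 16 x^5 - 20 x^3 + 5 x


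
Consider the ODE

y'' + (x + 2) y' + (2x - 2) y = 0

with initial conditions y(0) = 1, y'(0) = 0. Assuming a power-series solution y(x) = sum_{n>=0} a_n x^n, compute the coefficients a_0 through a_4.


Ansatz: y(x) = sum_{n>=0} a_n x^n, so y'(x) = sum_{n>=1} n a_n x^(n-1) and y''(x) = sum_{n>=2} n(n-1) a_n x^(n-2).
Substitute into P(x) y'' + Q(x) y' + R(x) y = 0 with P(x) = 1, Q(x) = x + 2, R(x) = 2x - 2, and match powers of x.
Initial conditions: a_0 = 1, a_1 = 0.
Setting the coefficient of each power of x to zero and solving order by order (substituting the coefficients already found):
  x^0: 2 a_2 + 2 a_1 - 2 a_0 = 0  ->  2 a_2 = -2 a_1 + 2 a_0 = 2  ->  a_2 = 1
  x^1: 6 a_3 + 4 a_2 - a_1 + 2 a_0 = 0  ->  6 a_3 = -4 a_2 + a_1 - 2 a_0 = -6  ->  a_3 = -1
  x^2: 12 a_4 + 6 a_3 + 2 a_1 = 0  ->  12 a_4 = -6 a_3 - 2 a_1 = 6  ->  a_4 = 1/2
Truncated series: y(x) = 1 + x^2 - x^3 + (1/2) x^4 + O(x^5).

a_0 = 1; a_1 = 0; a_2 = 1; a_3 = -1; a_4 = 1/2


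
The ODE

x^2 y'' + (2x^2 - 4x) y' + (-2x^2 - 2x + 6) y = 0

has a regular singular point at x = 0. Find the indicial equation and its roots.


Divide by x^2 to reach normal form y'' + P_1(x) y' + P_2(x) y = 0 with P_1(x) = 2 - 4/x and P_2(x) = -2 - 2/x + 6/x^2.
x = 0 is a singular point because the y'-coefficient 2 - 4/x has a pole at x = 0 and the y-coefficient -2 - 2/x + 6/x^2 has a pole at x = 0.
It is a regular singular point because x P_1(x) = p(x) = 2x - 4 and x^2 P_2(x) = q(x) = -2x^2 - 2x + 6 are polynomials, hence analytic at x = 0.
p(0) = -4,  q(0) = 6.
Indicial equation: r(r-1) + p(0) r + q(0) = 0, i.e. r^2 + (p(0) - 1) r + q(0) = 0, i.e. r^2 - 5 r + 6 = 0.
Discriminant: (-5)^2 - 4(6) = 1, so r = (5 ± 1)/2.
Solving: r_1 = 3, r_2 = 2.

indicial: r^2 - 5 r + 6 = 0; roots r_1 = 3, r_2 = 2


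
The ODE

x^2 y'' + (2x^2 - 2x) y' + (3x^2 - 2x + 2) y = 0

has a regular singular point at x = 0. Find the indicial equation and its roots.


Divide by x^2 to reach normal form y'' + P_1(x) y' + P_2(x) y = 0 with P_1(x) = 2 - 2/x and P_2(x) = 3 - 2/x + 2/x^2.
x = 0 is a singular point because the y'-coefficient 2 - 2/x has a pole at x = 0 and the y-coefficient 3 - 2/x + 2/x^2 has a pole at x = 0.
It is a regular singular point because x P_1(x) = p(x) = 2x - 2 and x^2 P_2(x) = q(x) = 3x^2 - 2x + 2 are polynomials, hence analytic at x = 0.
p(0) = -2,  q(0) = 2.
Indicial equation: r(r-1) + p(0) r + q(0) = 0, i.e. r^2 + (p(0) - 1) r + q(0) = 0, i.e. r^2 - 3 r + 2 = 0.
Discriminant: (-3)^2 - 4(2) = 1, so r = (3 ± 1)/2.
Solving: r_1 = 2, r_2 = 1.

indicial: r^2 - 3 r + 2 = 0; roots r_1 = 2, r_2 = 1


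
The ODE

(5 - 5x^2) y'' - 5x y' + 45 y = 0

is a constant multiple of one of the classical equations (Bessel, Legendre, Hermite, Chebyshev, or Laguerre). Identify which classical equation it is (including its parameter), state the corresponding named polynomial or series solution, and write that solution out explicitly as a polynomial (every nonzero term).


All three coefficients share the factor 5; dividing through by 5 gives  (1 - x^2) y'' - x y' + 9 y = 0.
This matches the Chebyshev equation (1 - x^2) y'' - x y' + n^2 y = 0 (note the -x y' term, not -2x y') with n^2 = 9, so n = 3; the polynomial solution is T_3(x).
With y = sum_k a_k x^k, matching x^k gives (k+2)(k+1) a_{k+2} = (k^2 - n^2) a_k = (k - 3)(k + 3) a_k. The right side vanishes at k = 3, so the series with the parity of 3 terminates at degree 3.
Standard normalization: leading coefficient of T_n is 2^(n-1), so a_3 = 2^2 = 4. Work downward with a_k = (k+1)(k+2) a_{k+2} / ((k - 3)(k + 3)):
  a_1 = (2)(3)(4) / ((1 - 3)(1 + 3)) = 24/(-8) = -3
Hence T_3(x) = 4 x^3 - 3 x.

T_3(x); series = 4 x^3 - 3 x


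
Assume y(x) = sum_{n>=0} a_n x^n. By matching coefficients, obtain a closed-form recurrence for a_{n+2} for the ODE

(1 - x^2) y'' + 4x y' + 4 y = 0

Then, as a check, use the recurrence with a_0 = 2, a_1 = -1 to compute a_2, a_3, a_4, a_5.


Substitute y = sum_n a_n x^n.
(1 - 1 x^2) y'' contributes (n+2)(n+1) a_{n+2} - n(n-1) a_n at x^n.
4 x y'(x) contributes 4 n a_n at x^n.
4 y(x) contributes 4 a_n at x^n.
Matching x^n: (n+2)(n+1) a_{n+2} + (-n(n-1) + 4 n + 4) a_n = 0.
Thus a_{n+2} = (n(n-1) - 4 n - 4) / ((n+1)(n+2)) * a_n.

Check with a_0 = 2, a_1 = -1 (apply the recurrence for n = 0, 1, 2, 3): a_0 = 2, a_1 = -1, a_2 = -4, a_3 = 4/3, a_4 = 10/3, a_5 = -2/3.

a_(n+2) = (n(n-1) - 4 n - 4) / ((n+1)(n+2)) * a_n; check: a_0 = 2, a_1 = -1, a_2 = -4, a_3 = 4/3, a_4 = 10/3, a_5 = -2/3


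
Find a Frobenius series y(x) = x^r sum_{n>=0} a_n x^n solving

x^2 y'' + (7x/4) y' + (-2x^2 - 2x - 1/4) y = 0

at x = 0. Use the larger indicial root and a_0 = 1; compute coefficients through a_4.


Write in Frobenius form y'' + (p(x)/x) y' + (q(x)/x^2) y = 0:
  p(x) = 7/4,  q(x) = -2x^2 - 2x - 1/4.
Indicial equation: r(r-1) + (7/4) r + (-1/4) = 0 -> roots r_1 = 1/4, r_2 = -1.
Take r = r_1 = 1/4. Let y(x) = x^r sum_{n>=0} a_n x^n with a_0 = 1.
Substitute y = x^r sum a_n x^n and match x^{r+n}. The recurrence is
  D(n) a_n - 2 a_{n-1} - 2 a_{n-2} = 0,  where D(n) = (r+n)(r+n-1) + (7/4)(r+n) + (-1/4).
  a_n = [2 a_{n-1} + 2 a_{n-2}] / D(n).
Since the indicial polynomial factors as (r - r_1)(r - r_2), D(n) = (r_1 + n - r_1)(r_1 + n - r_2) = n(n + 5/4).
Evaluating step by step (a_0 = 1):
  n = 1: D(1) = 1(1 + 5/4) = 9/4; numerator = 2(1) = 2; a_1 = (2)/(9/4) = 8/9
  n = 2: D(2) = 2(2 + 5/4) = 13/2; numerator = 2(8/9) + 2(1) = 34/9; a_2 = (34/9)/(13/2) = 68/117
  n = 3: D(3) = 3(3 + 5/4) = 51/4; numerator = 2(68/117) + 2(8/9) = 344/117; a_3 = (344/117)/(51/4) = 1376/5967
  n = 4: D(4) = 4(4 + 5/4) = 21; numerator = 2(1376/5967) + 2(68/117) = 9688/5967; a_4 = (9688/5967)/(21) = 1384/17901

r = 1/4; a_0 = 1; a_1 = 8/9; a_2 = 68/117; a_3 = 1376/5967; a_4 = 1384/17901


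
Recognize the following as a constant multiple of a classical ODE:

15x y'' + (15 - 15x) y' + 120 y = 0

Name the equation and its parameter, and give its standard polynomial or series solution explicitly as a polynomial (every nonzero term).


All three coefficients share the factor 15; dividing through by 15 gives  x y'' + (1 - x) y' + 8 y = 0.
This matches the Laguerre equation x y'' + (1 - x) y' + n y = 0 with n = 8; the polynomial solution is L_8(x).
With y = sum_k a_k x^k, matching x^k gives (k+1)k a_{k+1} + (k+1) a_{k+1} - k a_k + n a_k = 0, i.e. (k+1)^2 a_{k+1} = (k - n) a_k = (k - 8) a_k. The right side vanishes at k = 8, so the series terminates at degree 8.
Standard normalization L_n(0) = 1 gives a_0 = 1. Work upward with a_{k+1} = (k - 8) a_k / (k+1)^2:
  a_1 = (0 - 8)(1) / 1^2 = -8/1 = -8
  a_2 = (1 - 8)(-8) / 2^2 = 56/4 = 14
  a_3 = (2 - 8)(14) / 3^2 = -84/9 = -28/3
  a_4 = (3 - 8)(-28/3) / 4^2 = (140/3)/16 = 35/12
  a_5 = (4 - 8)(35/12) / 5^2 = (-35/3)/25 = -7/15
  a_6 = (5 - 8)(-7/15) / 6^2 = (7/5)/36 = 7/180
  a_7 = (6 - 8)(7/180) / 7^2 = (-7/90)/49 = -1/630
  a_8 = (7 - 8)(-1/630) / 8^2 = (1/630)/64 = 1/40320
Hence L_8(x) = x^8/40320 - x^7/630 + 7 x^6/180 - 7 x^5/15 + 35 x^4/12 - 28 x^3/3 + 14 x^2 - 8 x + 1.

L_8(x); series = x^8/40320 - x^7/630 + 7 x^6/180 - 7 x^5/15 + 35 x^4/12 - 28 x^3/3 + 14 x^2 - 8 x + 1


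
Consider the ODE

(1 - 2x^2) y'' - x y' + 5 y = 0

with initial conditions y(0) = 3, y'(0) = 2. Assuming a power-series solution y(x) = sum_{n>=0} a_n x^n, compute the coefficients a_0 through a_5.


Ansatz: y(x) = sum_{n>=0} a_n x^n, so y'(x) = sum_{n>=1} n a_n x^(n-1) and y''(x) = sum_{n>=2} n(n-1) a_n x^(n-2).
Substitute into P(x) y'' + Q(x) y' + R(x) y = 0 with P(x) = 1 - 2x^2, Q(x) = -x, R(x) = 5, and match powers of x.
Initial conditions: a_0 = 3, a_1 = 2.
Setting the coefficient of each power of x to zero and solving order by order (substituting the coefficients already found):
  x^0: 2 a_2 + 5 a_0 = 0  ->  2 a_2 = -5 a_0 = -15  ->  a_2 = -15/2
  x^1: 6 a_3 + 4 a_1 = 0  ->  6 a_3 = -4 a_1 = -8  ->  a_3 = -4/3
  x^2: 12 a_4 - a_2 = 0  ->  12 a_4 = a_2 = -15/2  ->  a_4 = -5/8
  x^3: 20 a_5 - 10 a_3 = 0  ->  20 a_5 = 10 a_3 = -40/3  ->  a_5 = -2/3
Truncated series: y(x) = 3 + 2 x - (15/2) x^2 - (4/3) x^3 - (5/8) x^4 - (2/3) x^5 + O(x^6).

a_0 = 3; a_1 = 2; a_2 = -15/2; a_3 = -4/3; a_4 = -5/8; a_5 = -2/3


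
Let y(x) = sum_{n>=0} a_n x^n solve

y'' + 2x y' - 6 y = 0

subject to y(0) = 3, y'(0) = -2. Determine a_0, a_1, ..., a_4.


Ansatz: y(x) = sum_{n>=0} a_n x^n, so y'(x) = sum_{n>=1} n a_n x^(n-1) and y''(x) = sum_{n>=2} n(n-1) a_n x^(n-2).
Substitute into P(x) y'' + Q(x) y' + R(x) y = 0 with P(x) = 1, Q(x) = 2x, R(x) = -6, and match powers of x.
Initial conditions: a_0 = 3, a_1 = -2.
Setting the coefficient of each power of x to zero and solving order by order (substituting the coefficients already found):
  x^0: 2 a_2 - 6 a_0 = 0  ->  2 a_2 = 6 a_0 = 18  ->  a_2 = 9
  x^1: 6 a_3 - 4 a_1 = 0  ->  6 a_3 = 4 a_1 = -8  ->  a_3 = -4/3
  x^2: 12 a_4 - 2 a_2 = 0  ->  12 a_4 = 2 a_2 = 18  ->  a_4 = 3/2
Truncated series: y(x) = 3 - 2 x + 9 x^2 - (4/3) x^3 + (3/2) x^4 + O(x^5).

a_0 = 3; a_1 = -2; a_2 = 9; a_3 = -4/3; a_4 = 3/2


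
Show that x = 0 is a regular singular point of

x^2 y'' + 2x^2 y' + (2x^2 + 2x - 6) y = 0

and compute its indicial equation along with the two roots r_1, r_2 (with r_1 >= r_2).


Divide by x^2 to reach normal form y'' + P_1(x) y' + P_2(x) y = 0 with P_1(x) = 2 and P_2(x) = 2 + 2/x - 6/x^2.
x = 0 is a singular point because the y-coefficient 2 + 2/x - 6/x^2 has a pole at x = 0.
It is a regular singular point because x P_1(x) = p(x) = 2x and x^2 P_2(x) = q(x) = 2x^2 + 2x - 6 are polynomials, hence analytic at x = 0.
p(0) = 0,  q(0) = -6.
Indicial equation: r(r-1) + p(0) r + q(0) = 0, i.e. r^2 + (p(0) - 1) r + q(0) = 0, i.e. r^2 - 1 r - 6 = 0.
Discriminant: (-1)^2 - 4(-6) = 25, so r = (1 ± 5)/2.
Solving: r_1 = 3, r_2 = -2.

indicial: r^2 - 1 r - 6 = 0; roots r_1 = 3, r_2 = -2


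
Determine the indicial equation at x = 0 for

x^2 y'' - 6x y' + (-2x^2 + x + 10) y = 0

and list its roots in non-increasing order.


Divide by x^2 to reach normal form y'' + P_1(x) y' + P_2(x) y = 0 with P_1(x) = -6/x and P_2(x) = -2 + 1/x + 10/x^2.
x = 0 is a singular point because the y'-coefficient -6/x has a pole at x = 0 and the y-coefficient -2 + 1/x + 10/x^2 has a pole at x = 0.
It is a regular singular point because x P_1(x) = p(x) = -6 and x^2 P_2(x) = q(x) = -2x^2 + x + 10 are polynomials, hence analytic at x = 0.
p(0) = -6,  q(0) = 10.
Indicial equation: r(r-1) + p(0) r + q(0) = 0, i.e. r^2 + (p(0) - 1) r + q(0) = 0, i.e. r^2 - 7 r + 10 = 0.
Discriminant: (-7)^2 - 4(10) = 9, so r = (7 ± 3)/2.
Solving: r_1 = 5, r_2 = 2.

indicial: r^2 - 7 r + 10 = 0; roots r_1 = 5, r_2 = 2


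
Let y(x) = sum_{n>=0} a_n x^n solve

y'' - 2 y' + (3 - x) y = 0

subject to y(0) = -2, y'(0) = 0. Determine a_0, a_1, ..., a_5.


Ansatz: y(x) = sum_{n>=0} a_n x^n, so y'(x) = sum_{n>=1} n a_n x^(n-1) and y''(x) = sum_{n>=2} n(n-1) a_n x^(n-2).
Substitute into P(x) y'' + Q(x) y' + R(x) y = 0 with P(x) = 1, Q(x) = -2, R(x) = 3 - x, and match powers of x.
Initial conditions: a_0 = -2, a_1 = 0.
Setting the coefficient of each power of x to zero and solving order by order (substituting the coefficients already found):
  x^0: 2 a_2 - 2 a_1 + 3 a_0 = 0  ->  2 a_2 = 2 a_1 - 3 a_0 = 6  ->  a_2 = 3
  x^1: 6 a_3 - 4 a_2 + 3 a_1 - a_0 = 0  ->  6 a_3 = 4 a_2 - 3 a_1 + a_0 = 10  ->  a_3 = 5/3
  x^2: 12 a_4 - 6 a_3 + 3 a_2 - a_1 = 0  ->  12 a_4 = 6 a_3 - 3 a_2 + a_1 = 1  ->  a_4 = 1/12
  x^3: 20 a_5 - 8 a_4 + 3 a_3 - a_2 = 0  ->  20 a_5 = 8 a_4 - 3 a_3 + a_2 = -4/3  ->  a_5 = -1/15
Truncated series: y(x) = -2 + 3 x^2 + (5/3) x^3 + (1/12) x^4 - (1/15) x^5 + O(x^6).

a_0 = -2; a_1 = 0; a_2 = 3; a_3 = 5/3; a_4 = 1/12; a_5 = -1/15


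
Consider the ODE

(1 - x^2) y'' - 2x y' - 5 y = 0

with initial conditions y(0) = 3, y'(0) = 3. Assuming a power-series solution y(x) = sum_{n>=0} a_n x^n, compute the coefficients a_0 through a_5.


Ansatz: y(x) = sum_{n>=0} a_n x^n, so y'(x) = sum_{n>=1} n a_n x^(n-1) and y''(x) = sum_{n>=2} n(n-1) a_n x^(n-2).
Substitute into P(x) y'' + Q(x) y' + R(x) y = 0 with P(x) = 1 - x^2, Q(x) = -2x, R(x) = -5, and match powers of x.
Initial conditions: a_0 = 3, a_1 = 3.
Setting the coefficient of each power of x to zero and solving order by order (substituting the coefficients already found):
  x^0: 2 a_2 - 5 a_0 = 0  ->  2 a_2 = 5 a_0 = 15  ->  a_2 = 15/2
  x^1: 6 a_3 - 7 a_1 = 0  ->  6 a_3 = 7 a_1 = 21  ->  a_3 = 7/2
  x^2: 12 a_4 - 11 a_2 = 0  ->  12 a_4 = 11 a_2 = 165/2  ->  a_4 = 55/8
  x^3: 20 a_5 - 17 a_3 = 0  ->  20 a_5 = 17 a_3 = 119/2  ->  a_5 = 119/40
Truncated series: y(x) = 3 + 3 x + (15/2) x^2 + (7/2) x^3 + (55/8) x^4 + (119/40) x^5 + O(x^6).

a_0 = 3; a_1 = 3; a_2 = 15/2; a_3 = 7/2; a_4 = 55/8; a_5 = 119/40


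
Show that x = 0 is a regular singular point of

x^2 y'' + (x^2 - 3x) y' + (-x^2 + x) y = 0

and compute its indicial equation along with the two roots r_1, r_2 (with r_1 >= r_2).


Divide by x^2 to reach normal form y'' + P_1(x) y' + P_2(x) y = 0 with P_1(x) = 1 - 3/x and P_2(x) = -1 + 1/x.
x = 0 is a singular point because the y'-coefficient 1 - 3/x has a pole at x = 0 and the y-coefficient -1 + 1/x has a pole at x = 0.
It is a regular singular point because x P_1(x) = p(x) = x - 3 and x^2 P_2(x) = q(x) = -x^2 + x are polynomials, hence analytic at x = 0.
p(0) = -3,  q(0) = 0.
Indicial equation: r(r-1) + p(0) r + q(0) = 0, i.e. r^2 + (p(0) - 1) r + q(0) = 0, i.e. r^2 - 4 r = 0.
Discriminant: (-4)^2 - 4(0) = 16, so r = (4 ± 4)/2.
Solving: r_1 = 4, r_2 = 0.

indicial: r^2 - 4 r = 0; roots r_1 = 4, r_2 = 0


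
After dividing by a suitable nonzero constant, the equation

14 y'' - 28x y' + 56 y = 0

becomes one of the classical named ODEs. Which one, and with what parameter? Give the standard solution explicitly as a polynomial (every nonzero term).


All three coefficients share the factor 14; dividing through by 14 gives  y'' - 2x y' + 4 y = 0.
This matches the Hermite equation y'' - 2x y' + 2n y = 0 with 2n = 4, so n = 2; the polynomial solution is H_2(x).
With y = sum_k a_k x^k, matching x^k gives (k+2)(k+1) a_{k+2} = 2(k - n) a_k = 2(k - 2) a_k. The right side vanishes at k = 2, so the series with the parity of 2 terminates at degree 2.
Standard normalization: leading coefficient of H_n is 2^n, so a_2 = 2^2 = 4. Work downward with a_k = (k+1)(k+2) a_{k+2} / (2(k - n)):
  a_0 = (1)(2)(4) / (2(0 - 2)) = 8/(-4) = -2
Hence H_2(x) = 4 x^2 - 2.

H_2(x); series = 4 x^2 - 2


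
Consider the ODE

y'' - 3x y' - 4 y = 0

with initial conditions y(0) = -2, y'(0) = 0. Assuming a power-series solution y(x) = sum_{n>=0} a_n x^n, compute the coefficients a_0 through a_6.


Ansatz: y(x) = sum_{n>=0} a_n x^n, so y'(x) = sum_{n>=1} n a_n x^(n-1) and y''(x) = sum_{n>=2} n(n-1) a_n x^(n-2).
Substitute into P(x) y'' + Q(x) y' + R(x) y = 0 with P(x) = 1, Q(x) = -3x, R(x) = -4, and match powers of x.
Initial conditions: a_0 = -2, a_1 = 0.
Setting the coefficient of each power of x to zero and solving order by order (substituting the coefficients already found):
  x^0: 2 a_2 - 4 a_0 = 0  ->  2 a_2 = 4 a_0 = -8  ->  a_2 = -4
  x^1: 6 a_3 - 7 a_1 = 0  ->  6 a_3 = 7 a_1 = 0  ->  a_3 = 0
  x^2: 12 a_4 - 10 a_2 = 0  ->  12 a_4 = 10 a_2 = -40  ->  a_4 = -10/3
  x^3: 20 a_5 - 13 a_3 = 0  ->  20 a_5 = 13 a_3 = 0  ->  a_5 = 0
  x^4: 30 a_6 - 16 a_4 = 0  ->  30 a_6 = 16 a_4 = -160/3  ->  a_6 = -16/9
Truncated series: y(x) = -2 - 4 x^2 - (10/3) x^4 - (16/9) x^6 + O(x^7).

a_0 = -2; a_1 = 0; a_2 = -4; a_3 = 0; a_4 = -10/3; a_5 = 0; a_6 = -16/9


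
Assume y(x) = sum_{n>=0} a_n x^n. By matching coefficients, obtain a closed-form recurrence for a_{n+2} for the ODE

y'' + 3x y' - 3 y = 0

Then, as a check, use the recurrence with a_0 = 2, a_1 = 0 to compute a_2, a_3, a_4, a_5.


Substitute y = sum_n a_n x^n.
y''(x) has coefficient (n+2)(n+1) a_{n+2} at x^n;
3 x y'(x) has coefficient 3 n a_n at x^n (shift);
-3 y(x) has coefficient -3 a_n at x^n.
Matching x^n: (n+2)(n+1) a_{n+2} + (3n - 3) a_n = 0.
Thus a_{n+2} = (-3n + 3) / ((n+1)(n+2)) * a_n.

Check with a_0 = 2, a_1 = 0 (apply the recurrence for n = 0, 1, 2, 3): a_0 = 2, a_1 = 0, a_2 = 3, a_3 = 0, a_4 = -3/4, a_5 = 0.

a_(n+2) = (-3n + 3) / ((n+1)(n+2)) * a_n; check: a_0 = 2, a_1 = 0, a_2 = 3, a_3 = 0, a_4 = -3/4, a_5 = 0


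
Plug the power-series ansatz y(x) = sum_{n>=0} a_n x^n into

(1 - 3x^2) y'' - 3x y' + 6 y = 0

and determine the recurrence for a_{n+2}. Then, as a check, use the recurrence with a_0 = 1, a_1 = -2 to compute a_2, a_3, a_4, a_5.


Substitute y = sum_n a_n x^n.
(1 - 3 x^2) y'' contributes (n+2)(n+1) a_{n+2} - 3 n(n-1) a_n at x^n.
-3 x y'(x) contributes -3 n a_n at x^n.
6 y(x) contributes 6 a_n at x^n.
Matching x^n: (n+2)(n+1) a_{n+2} + (-3 n(n-1) - 3 n + 6) a_n = 0.
Thus a_{n+2} = (3 n(n-1) + 3 n - 6) / ((n+1)(n+2)) * a_n.

Check with a_0 = 1, a_1 = -2 (apply the recurrence for n = 0, 1, 2, 3): a_0 = 1, a_1 = -2, a_2 = -3, a_3 = 1, a_4 = -3/2, a_5 = 21/20.

a_(n+2) = (3 n(n-1) + 3 n - 6) / ((n+1)(n+2)) * a_n; check: a_0 = 1, a_1 = -2, a_2 = -3, a_3 = 1, a_4 = -3/2, a_5 = 21/20


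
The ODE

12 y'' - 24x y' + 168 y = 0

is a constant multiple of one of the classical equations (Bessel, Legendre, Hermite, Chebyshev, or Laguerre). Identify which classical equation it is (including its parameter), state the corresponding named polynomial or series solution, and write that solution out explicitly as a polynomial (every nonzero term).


All three coefficients share the factor 12; dividing through by 12 gives  y'' - 2x y' + 14 y = 0.
This matches the Hermite equation y'' - 2x y' + 2n y = 0 with 2n = 14, so n = 7; the polynomial solution is H_7(x).
With y = sum_k a_k x^k, matching x^k gives (k+2)(k+1) a_{k+2} = 2(k - n) a_k = 2(k - 7) a_k. The right side vanishes at k = 7, so the series with the parity of 7 terminates at degree 7.
Standard normalization: leading coefficient of H_n is 2^n, so a_7 = 2^7 = 128. Work downward with a_k = (k+1)(k+2) a_{k+2} / (2(k - n)):
  a_5 = (6)(7)(128) / (2(5 - 7)) = 5376/(-4) = -1344
  a_3 = (4)(5)(-1344) / (2(3 - 7)) = -26880/(-8) = 3360
  a_1 = (2)(3)(3360) / (2(1 - 7)) = 20160/(-12) = -1680
Hence H_7(x) = 128 x^7 - 1344 x^5 + 3360 x^3 - 1680 x.

H_7(x); series = 128 x^7 - 1344 x^5 + 3360 x^3 - 1680 x


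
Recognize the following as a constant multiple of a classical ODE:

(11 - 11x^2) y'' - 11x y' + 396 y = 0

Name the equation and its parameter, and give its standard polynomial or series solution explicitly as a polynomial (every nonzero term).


All three coefficients share the factor 11; dividing through by 11 gives  (1 - x^2) y'' - x y' + 36 y = 0.
This matches the Chebyshev equation (1 - x^2) y'' - x y' + n^2 y = 0 (note the -x y' term, not -2x y') with n^2 = 36, so n = 6; the polynomial solution is T_6(x).
With y = sum_k a_k x^k, matching x^k gives (k+2)(k+1) a_{k+2} = (k^2 - n^2) a_k = (k - 6)(k + 6) a_k. The right side vanishes at k = 6, so the series with the parity of 6 terminates at degree 6.
Standard normalization: leading coefficient of T_n is 2^(n-1), so a_6 = 2^5 = 32. Work downward with a_k = (k+1)(k+2) a_{k+2} / ((k - 6)(k + 6)):
  a_4 = (5)(6)(32) / ((4 - 6)(4 + 6)) = 960/(-20) = -48
  a_2 = (3)(4)(-48) / ((2 - 6)(2 + 6)) = -576/(-32) = 18
  a_0 = (1)(2)(18) / ((0 - 6)(0 + 6)) = 36/(-36) = -1
Hence T_6(x) = 32 x^6 - 48 x^4 + 18 x^2 - 1.

T_6(x); series = 32 x^6 - 48 x^4 + 18 x^2 - 1


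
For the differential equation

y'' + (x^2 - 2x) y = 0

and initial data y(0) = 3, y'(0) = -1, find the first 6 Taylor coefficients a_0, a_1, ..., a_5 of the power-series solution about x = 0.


Ansatz: y(x) = sum_{n>=0} a_n x^n, so y'(x) = sum_{n>=1} n a_n x^(n-1) and y''(x) = sum_{n>=2} n(n-1) a_n x^(n-2).
Substitute into P(x) y'' + Q(x) y' + R(x) y = 0 with P(x) = 1, Q(x) = 0, R(x) = x^2 - 2x, and match powers of x.
Initial conditions: a_0 = 3, a_1 = -1.
Setting the coefficient of each power of x to zero and solving order by order (substituting the coefficients already found):
  x^0: 2 a_2 = 0  ->  a_2 = 0
  x^1: 6 a_3 - 2 a_0 = 0  ->  6 a_3 = 2 a_0 = 6  ->  a_3 = 1
  x^2: 12 a_4 - 2 a_1 + a_0 = 0  ->  12 a_4 = 2 a_1 - a_0 = -5  ->  a_4 = -5/12
  x^3: 20 a_5 - 2 a_2 + a_1 = 0  ->  20 a_5 = 2 a_2 - a_1 = 1  ->  a_5 = 1/20
Truncated series: y(x) = 3 - x + x^3 - (5/12) x^4 + (1/20) x^5 + O(x^6).

a_0 = 3; a_1 = -1; a_2 = 0; a_3 = 1; a_4 = -5/12; a_5 = 1/20


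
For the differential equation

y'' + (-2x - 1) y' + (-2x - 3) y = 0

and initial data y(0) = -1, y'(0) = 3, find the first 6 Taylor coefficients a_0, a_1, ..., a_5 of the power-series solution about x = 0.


Ansatz: y(x) = sum_{n>=0} a_n x^n, so y'(x) = sum_{n>=1} n a_n x^(n-1) and y''(x) = sum_{n>=2} n(n-1) a_n x^(n-2).
Substitute into P(x) y'' + Q(x) y' + R(x) y = 0 with P(x) = 1, Q(x) = -2x - 1, R(x) = -2x - 3, and match powers of x.
Initial conditions: a_0 = -1, a_1 = 3.
Setting the coefficient of each power of x to zero and solving order by order (substituting the coefficients already found):
  x^0: 2 a_2 - a_1 - 3 a_0 = 0  ->  2 a_2 = a_1 + 3 a_0 = 0  ->  a_2 = 0
  x^1: 6 a_3 - 2 a_2 - 5 a_1 - 2 a_0 = 0  ->  6 a_3 = 2 a_2 + 5 a_1 + 2 a_0 = 13  ->  a_3 = 13/6
  x^2: 12 a_4 - 3 a_3 - 7 a_2 - 2 a_1 = 0  ->  12 a_4 = 3 a_3 + 7 a_2 + 2 a_1 = 25/2  ->  a_4 = 25/24
  x^3: 20 a_5 - 4 a_4 - 9 a_3 - 2 a_2 = 0  ->  20 a_5 = 4 a_4 + 9 a_3 + 2 a_2 = 71/3  ->  a_5 = 71/60
Truncated series: y(x) = -1 + 3 x + (13/6) x^3 + (25/24) x^4 + (71/60) x^5 + O(x^6).

a_0 = -1; a_1 = 3; a_2 = 0; a_3 = 13/6; a_4 = 25/24; a_5 = 71/60


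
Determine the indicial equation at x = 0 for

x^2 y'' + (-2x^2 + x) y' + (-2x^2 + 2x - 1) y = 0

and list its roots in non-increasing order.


Divide by x^2 to reach normal form y'' + P_1(x) y' + P_2(x) y = 0 with P_1(x) = -2 + 1/x and P_2(x) = -2 + 2/x - 1/x^2.
x = 0 is a singular point because the y'-coefficient -2 + 1/x has a pole at x = 0 and the y-coefficient -2 + 2/x - 1/x^2 has a pole at x = 0.
It is a regular singular point because x P_1(x) = p(x) = 1 - 2x and x^2 P_2(x) = q(x) = -2x^2 + 2x - 1 are polynomials, hence analytic at x = 0.
p(0) = 1,  q(0) = -1.
Indicial equation: r(r-1) + p(0) r + q(0) = 0, i.e. r^2 + (p(0) - 1) r + q(0) = 0, i.e. r^2 - 1 = 0.
Discriminant: (0)^2 - 4(-1) = 4, so r = (0 ± 2)/2.
Solving: r_1 = 1, r_2 = -1.

indicial: r^2 - 1 = 0; roots r_1 = 1, r_2 = -1


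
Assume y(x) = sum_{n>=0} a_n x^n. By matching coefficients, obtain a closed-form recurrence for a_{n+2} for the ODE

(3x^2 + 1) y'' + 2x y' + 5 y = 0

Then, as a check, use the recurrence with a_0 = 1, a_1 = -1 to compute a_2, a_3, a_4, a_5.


Substitute y = sum_n a_n x^n.
(1 + 3 x^2) y'' contributes (n+2)(n+1) a_{n+2} + 3 n(n-1) a_n at x^n.
2 x y'(x) contributes 2 n a_n at x^n.
5 y(x) contributes 5 a_n at x^n.
Matching x^n: (n+2)(n+1) a_{n+2} + (3 n(n-1) + 2 n + 5) a_n = 0.
Thus a_{n+2} = (-3 n(n-1) - 2 n - 5) / ((n+1)(n+2)) * a_n.

Check with a_0 = 1, a_1 = -1 (apply the recurrence for n = 0, 1, 2, 3): a_0 = 1, a_1 = -1, a_2 = -5/2, a_3 = 7/6, a_4 = 25/8, a_5 = -203/120.

a_(n+2) = (-3 n(n-1) - 2 n - 5) / ((n+1)(n+2)) * a_n; check: a_0 = 1, a_1 = -1, a_2 = -5/2, a_3 = 7/6, a_4 = 25/8, a_5 = -203/120


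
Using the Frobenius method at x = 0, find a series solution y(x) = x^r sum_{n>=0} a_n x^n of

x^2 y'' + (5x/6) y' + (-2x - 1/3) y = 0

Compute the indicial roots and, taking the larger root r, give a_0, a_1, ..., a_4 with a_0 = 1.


Write in Frobenius form y'' + (p(x)/x) y' + (q(x)/x^2) y = 0:
  p(x) = 5/6,  q(x) = -2x - 1/3.
Indicial equation: r(r-1) + (5/6) r + (-1/3) = 0 -> roots r_1 = 2/3, r_2 = -1/2.
Take r = r_1 = 2/3. Let y(x) = x^r sum_{n>=0} a_n x^n with a_0 = 1.
Substitute y = x^r sum a_n x^n and match x^{r+n}. The recurrence is
  D(n) a_n - 2 a_{n-1} = 0,  where D(n) = (r+n)(r+n-1) + (5/6)(r+n) + (-1/3).
  a_n = 2 / D(n) * a_{n-1}.
Since the indicial polynomial factors as (r - r_1)(r - r_2), D(n) = (r_1 + n - r_1)(r_1 + n - r_2) = n(n + 7/6).
Evaluating step by step (a_0 = 1):
  n = 1: D(1) = 1(1 + 7/6) = 13/6; numerator = 2(1) = 2; a_1 = (2)/(13/6) = 12/13
  n = 2: D(2) = 2(2 + 7/6) = 19/3; numerator = 2(12/13) = 24/13; a_2 = (24/13)/(19/3) = 72/247
  n = 3: D(3) = 3(3 + 7/6) = 25/2; numerator = 2(72/247) = 144/247; a_3 = (144/247)/(25/2) = 288/6175
  n = 4: D(4) = 4(4 + 7/6) = 62/3; numerator = 2(288/6175) = 576/6175; a_4 = (576/6175)/(62/3) = 864/191425

r = 2/3; a_0 = 1; a_1 = 12/13; a_2 = 72/247; a_3 = 288/6175; a_4 = 864/191425


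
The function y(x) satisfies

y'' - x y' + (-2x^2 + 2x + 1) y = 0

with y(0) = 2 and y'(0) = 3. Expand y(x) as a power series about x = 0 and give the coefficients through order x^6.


Ansatz: y(x) = sum_{n>=0} a_n x^n, so y'(x) = sum_{n>=1} n a_n x^(n-1) and y''(x) = sum_{n>=2} n(n-1) a_n x^(n-2).
Substitute into P(x) y'' + Q(x) y' + R(x) y = 0 with P(x) = 1, Q(x) = -x, R(x) = -2x^2 + 2x + 1, and match powers of x.
Initial conditions: a_0 = 2, a_1 = 3.
Setting the coefficient of each power of x to zero and solving order by order (substituting the coefficients already found):
  x^0: 2 a_2 + a_0 = 0  ->  2 a_2 = -a_0 = -2  ->  a_2 = -1
  x^1: 6 a_3 + 2 a_0 = 0  ->  6 a_3 = -2 a_0 = -4  ->  a_3 = -2/3
  x^2: 12 a_4 - a_2 + 2 a_1 - 2 a_0 = 0  ->  12 a_4 = a_2 - 2 a_1 + 2 a_0 = -3  ->  a_4 = -1/4
  x^3: 20 a_5 - 2 a_3 + 2 a_2 - 2 a_1 = 0  ->  20 a_5 = 2 a_3 - 2 a_2 + 2 a_1 = 20/3  ->  a_5 = 1/3
  x^4: 30 a_6 - 3 a_4 + 2 a_3 - 2 a_2 = 0  ->  30 a_6 = 3 a_4 - 2 a_3 + 2 a_2 = -17/12  ->  a_6 = -17/360
Truncated series: y(x) = 2 + 3 x - x^2 - (2/3) x^3 - (1/4) x^4 + (1/3) x^5 - (17/360) x^6 + O(x^7).

a_0 = 2; a_1 = 3; a_2 = -1; a_3 = -2/3; a_4 = -1/4; a_5 = 1/3; a_6 = -17/360


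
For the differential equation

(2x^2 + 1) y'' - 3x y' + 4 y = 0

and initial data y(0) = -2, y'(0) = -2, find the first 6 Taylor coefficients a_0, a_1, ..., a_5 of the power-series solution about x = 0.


Ansatz: y(x) = sum_{n>=0} a_n x^n, so y'(x) = sum_{n>=1} n a_n x^(n-1) and y''(x) = sum_{n>=2} n(n-1) a_n x^(n-2).
Substitute into P(x) y'' + Q(x) y' + R(x) y = 0 with P(x) = 2x^2 + 1, Q(x) = -3x, R(x) = 4, and match powers of x.
Initial conditions: a_0 = -2, a_1 = -2.
Setting the coefficient of each power of x to zero and solving order by order (substituting the coefficients already found):
  x^0: 2 a_2 + 4 a_0 = 0  ->  2 a_2 = -4 a_0 = 8  ->  a_2 = 4
  x^1: 6 a_3 + a_1 = 0  ->  6 a_3 = -a_1 = 2  ->  a_3 = 1/3
  x^2: 12 a_4 + 2 a_2 = 0  ->  12 a_4 = -2 a_2 = -8  ->  a_4 = -2/3
  x^3: 20 a_5 + 7 a_3 = 0  ->  20 a_5 = -7 a_3 = -7/3  ->  a_5 = -7/60
Truncated series: y(x) = -2 - 2 x + 4 x^2 + (1/3) x^3 - (2/3) x^4 - (7/60) x^5 + O(x^6).

a_0 = -2; a_1 = -2; a_2 = 4; a_3 = 1/3; a_4 = -2/3; a_5 = -7/60


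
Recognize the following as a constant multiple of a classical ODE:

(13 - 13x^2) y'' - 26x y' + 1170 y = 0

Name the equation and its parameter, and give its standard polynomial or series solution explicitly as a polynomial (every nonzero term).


All three coefficients share the factor 13; dividing through by 13 gives  (1 - x^2) y'' - 2x y' + 90 y = 0.
This matches the Legendre equation (1 - x^2) y'' - 2x y' + n(n+1) y = 0 (note the -2x y' term) with n(n+1) = 90, so n = 9; the polynomial solution is P_9(x).
With y = sum_k a_k x^k, matching x^k gives (k+2)(k+1) a_{k+2} = [k(k+1) - n(n+1)] a_k = (k - 9)(k + 10) a_k. The right side vanishes at k = 9, so the series with the parity of 9 terminates at degree 9.
Standard normalization (P_n(1) = 1): leading coefficient (2n)!/(2^n (n!)^2) = 6402373705728000/(512*131681894400) = 12155/128, so a_9 = 12155/128. Work downward with a_k = (k+1)(k+2) a_{k+2} / ((k - 9)(k + 10)):
  a_7 = (8)(9)(12155/128) / ((7 - 9)(7 + 10)) = (109395/16)/(-34) = -6435/32
  a_5 = (6)(7)(-6435/32) / ((5 - 9)(5 + 10)) = (-135135/16)/(-60) = 9009/64
  a_3 = (4)(5)(9009/64) / ((3 - 9)(3 + 10)) = (45045/16)/(-78) = -1155/32
  a_1 = (2)(3)(-1155/32) / ((1 - 9)(1 + 10)) = (-3465/16)/(-88) = 315/128
Hence P_9(x) = 12155 x^9/128 - 6435 x^7/32 + 9009 x^5/64 - 1155 x^3/32 + 315 x/128.

P_9(x); series = 12155 x^9/128 - 6435 x^7/32 + 9009 x^5/64 - 1155 x^3/32 + 315 x/128


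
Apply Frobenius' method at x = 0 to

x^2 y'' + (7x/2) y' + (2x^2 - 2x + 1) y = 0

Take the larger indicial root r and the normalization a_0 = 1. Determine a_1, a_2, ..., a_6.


Write in Frobenius form y'' + (p(x)/x) y' + (q(x)/x^2) y = 0:
  p(x) = 7/2,  q(x) = 2x^2 - 2x + 1.
Indicial equation: r(r-1) + (7/2) r + (1) = 0 -> roots r_1 = -1/2, r_2 = -2.
Take r = r_1 = -1/2. Let y(x) = x^r sum_{n>=0} a_n x^n with a_0 = 1.
Substitute y = x^r sum a_n x^n and match x^{r+n}. The recurrence is
  D(n) a_n - 2 a_{n-1} + 2 a_{n-2} = 0,  where D(n) = (r+n)(r+n-1) + (7/2)(r+n) + (1).
  a_n = [2 a_{n-1} - 2 a_{n-2}] / D(n).
Since the indicial polynomial factors as (r - r_1)(r - r_2), D(n) = (r_1 + n - r_1)(r_1 + n - r_2) = n(n + 3/2).
Evaluating step by step (a_0 = 1):
  n = 1: D(1) = 1(1 + 3/2) = 5/2; numerator = 2(1) = 2; a_1 = (2)/(5/2) = 4/5
  n = 2: D(2) = 2(2 + 3/2) = 7; numerator = 2(4/5) - 2(1) = -2/5; a_2 = (-2/5)/(7) = -2/35
  n = 3: D(3) = 3(3 + 3/2) = 27/2; numerator = 2(-2/35) - 2(4/5) = -12/7; a_3 = (-12/7)/(27/2) = -8/63
  n = 4: D(4) = 4(4 + 3/2) = 22; numerator = 2(-8/63) - 2(-2/35) = -44/315; a_4 = (-44/315)/(22) = -2/315
  n = 5: D(5) = 5(5 + 3/2) = 65/2; numerator = 2(-2/315) - 2(-8/63) = 76/315; a_5 = (76/315)/(65/2) = 152/20475
  n = 6: D(6) = 6(6 + 3/2) = 45; numerator = 2(152/20475) - 2(-2/315) = 188/6825; a_6 = (188/6825)/(45) = 188/307125

r = -1/2; a_0 = 1; a_1 = 4/5; a_2 = -2/35; a_3 = -8/63; a_4 = -2/315; a_5 = 152/20475; a_6 = 188/307125


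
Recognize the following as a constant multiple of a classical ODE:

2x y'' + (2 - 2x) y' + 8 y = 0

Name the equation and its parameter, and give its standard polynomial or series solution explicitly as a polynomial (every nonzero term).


All three coefficients share the factor 2; dividing through by 2 gives  x y'' + (1 - x) y' + 4 y = 0.
This matches the Laguerre equation x y'' + (1 - x) y' + n y = 0 with n = 4; the polynomial solution is L_4(x).
With y = sum_k a_k x^k, matching x^k gives (k+1)k a_{k+1} + (k+1) a_{k+1} - k a_k + n a_k = 0, i.e. (k+1)^2 a_{k+1} = (k - n) a_k = (k - 4) a_k. The right side vanishes at k = 4, so the series terminates at degree 4.
Standard normalization L_n(0) = 1 gives a_0 = 1. Work upward with a_{k+1} = (k - 4) a_k / (k+1)^2:
  a_1 = (0 - 4)(1) / 1^2 = -4/1 = -4
  a_2 = (1 - 4)(-4) / 2^2 = 12/4 = 3
  a_3 = (2 - 4)(3) / 3^2 = -6/9 = -2/3
  a_4 = (3 - 4)(-2/3) / 4^2 = (2/3)/16 = 1/24
Hence L_4(x) = x^4/24 - 2 x^3/3 + 3 x^2 - 4 x + 1.

L_4(x); series = x^4/24 - 2 x^3/3 + 3 x^2 - 4 x + 1


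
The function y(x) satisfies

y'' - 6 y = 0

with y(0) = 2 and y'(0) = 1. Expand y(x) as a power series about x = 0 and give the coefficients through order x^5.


Ansatz: y(x) = sum_{n>=0} a_n x^n, so y'(x) = sum_{n>=1} n a_n x^(n-1) and y''(x) = sum_{n>=2} n(n-1) a_n x^(n-2).
Substitute into P(x) y'' + Q(x) y' + R(x) y = 0 with P(x) = 1, Q(x) = 0, R(x) = -6, and match powers of x.
Initial conditions: a_0 = 2, a_1 = 1.
Setting the coefficient of each power of x to zero and solving order by order (substituting the coefficients already found):
  x^0: 2 a_2 - 6 a_0 = 0  ->  2 a_2 = 6 a_0 = 12  ->  a_2 = 6
  x^1: 6 a_3 - 6 a_1 = 0  ->  6 a_3 = 6 a_1 = 6  ->  a_3 = 1
  x^2: 12 a_4 - 6 a_2 = 0  ->  12 a_4 = 6 a_2 = 36  ->  a_4 = 3
  x^3: 20 a_5 - 6 a_3 = 0  ->  20 a_5 = 6 a_3 = 6  ->  a_5 = 3/10
Truncated series: y(x) = 2 + x + 6 x^2 + x^3 + 3 x^4 + (3/10) x^5 + O(x^6).

a_0 = 2; a_1 = 1; a_2 = 6; a_3 = 1; a_4 = 3; a_5 = 3/10


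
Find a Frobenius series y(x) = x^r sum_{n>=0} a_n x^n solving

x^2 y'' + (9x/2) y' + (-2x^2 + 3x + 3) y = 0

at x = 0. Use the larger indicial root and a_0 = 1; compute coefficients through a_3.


Write in Frobenius form y'' + (p(x)/x) y' + (q(x)/x^2) y = 0:
  p(x) = 9/2,  q(x) = -2x^2 + 3x + 3.
Indicial equation: r(r-1) + (9/2) r + (3) = 0 -> roots r_1 = -3/2, r_2 = -2.
Take r = r_1 = -3/2. Let y(x) = x^r sum_{n>=0} a_n x^n with a_0 = 1.
Substitute y = x^r sum a_n x^n and match x^{r+n}. The recurrence is
  D(n) a_n + 3 a_{n-1} - 2 a_{n-2} = 0,  where D(n) = (r+n)(r+n-1) + (9/2)(r+n) + (3).
  a_n = [-3 a_{n-1} + 2 a_{n-2}] / D(n).
Since the indicial polynomial factors as (r - r_1)(r - r_2), D(n) = (r_1 + n - r_1)(r_1 + n - r_2) = n(n + 1/2).
Evaluating step by step (a_0 = 1):
  n = 1: D(1) = 1(1 + 1/2) = 3/2; numerator = -3(1) = -3; a_1 = (-3)/(3/2) = -2
  n = 2: D(2) = 2(2 + 1/2) = 5; numerator = -3(-2) + 2(1) = 8; a_2 = (8)/(5) = 8/5
  n = 3: D(3) = 3(3 + 1/2) = 21/2; numerator = -3(8/5) + 2(-2) = -44/5; a_3 = (-44/5)/(21/2) = -88/105

r = -3/2; a_0 = 1; a_1 = -2; a_2 = 8/5; a_3 = -88/105


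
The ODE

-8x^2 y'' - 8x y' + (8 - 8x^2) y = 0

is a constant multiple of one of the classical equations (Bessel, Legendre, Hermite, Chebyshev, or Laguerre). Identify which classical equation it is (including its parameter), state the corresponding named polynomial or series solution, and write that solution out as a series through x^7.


All three coefficients share the factor -8; dividing through by -8 gives  x^2 y'' + x y' + (x^2 - 1) y = 0.
This matches the Bessel equation x^2 y'' + x y' + (x^2 - nu^2) y = 0 with nu^2 = 1, so nu = 1; the solution bounded at x = 0 is J_1(x).
Frobenius at x = 0: indicial roots ±nu; for r = nu the recurrence k(k + 2nu) c_k = -c_{k-2} gives the standard series J_nu(x) = sum_{k>=0} (-1)^k / (k! (k+nu)!) (x/2)^(2k+nu). Evaluate the first 4 terms:
  k = 0: (-1)^0 / (0! * 1! * 2^1) x^1 = 1/(1*1*2) x^1 = (1/2) x^1
  k = 1: (-1)^1 / (1! * 2! * 2^3) x^3 = -1/(1*2*8) x^3 = (-1/16) x^3
  k = 2: (-1)^2 / (2! * 3! * 2^5) x^5 = 1/(2*6*32) x^5 = (1/384) x^5
  k = 3: (-1)^3 / (3! * 4! * 2^7) x^7 = -1/(6*24*128) x^7 = (-1/18432) x^7
Hence J_1(x) = -x^7/18432 + x^5/384 - x^3/16 + x/2 + ....

J_1(x); series = -x^7/18432 + x^5/384 - x^3/16 + x/2


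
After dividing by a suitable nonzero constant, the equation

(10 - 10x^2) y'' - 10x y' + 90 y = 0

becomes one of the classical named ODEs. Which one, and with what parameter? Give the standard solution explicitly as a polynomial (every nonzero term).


All three coefficients share the factor 10; dividing through by 10 gives  (1 - x^2) y'' - x y' + 9 y = 0.
This matches the Chebyshev equation (1 - x^2) y'' - x y' + n^2 y = 0 (note the -x y' term, not -2x y') with n^2 = 9, so n = 3; the polynomial solution is T_3(x).
With y = sum_k a_k x^k, matching x^k gives (k+2)(k+1) a_{k+2} = (k^2 - n^2) a_k = (k - 3)(k + 3) a_k. The right side vanishes at k = 3, so the series with the parity of 3 terminates at degree 3.
Standard normalization: leading coefficient of T_n is 2^(n-1), so a_3 = 2^2 = 4. Work downward with a_k = (k+1)(k+2) a_{k+2} / ((k - 3)(k + 3)):
  a_1 = (2)(3)(4) / ((1 - 3)(1 + 3)) = 24/(-8) = -3
Hence T_3(x) = 4 x^3 - 3 x.

T_3(x); series = 4 x^3 - 3 x


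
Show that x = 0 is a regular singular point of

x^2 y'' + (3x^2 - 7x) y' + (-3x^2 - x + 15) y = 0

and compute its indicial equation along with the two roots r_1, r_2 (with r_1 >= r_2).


Divide by x^2 to reach normal form y'' + P_1(x) y' + P_2(x) y = 0 with P_1(x) = 3 - 7/x and P_2(x) = -3 - 1/x + 15/x^2.
x = 0 is a singular point because the y'-coefficient 3 - 7/x has a pole at x = 0 and the y-coefficient -3 - 1/x + 15/x^2 has a pole at x = 0.
It is a regular singular point because x P_1(x) = p(x) = 3x - 7 and x^2 P_2(x) = q(x) = -3x^2 - x + 15 are polynomials, hence analytic at x = 0.
p(0) = -7,  q(0) = 15.
Indicial equation: r(r-1) + p(0) r + q(0) = 0, i.e. r^2 + (p(0) - 1) r + q(0) = 0, i.e. r^2 - 8 r + 15 = 0.
Discriminant: (-8)^2 - 4(15) = 4, so r = (8 ± 2)/2.
Solving: r_1 = 5, r_2 = 3.

indicial: r^2 - 8 r + 15 = 0; roots r_1 = 5, r_2 = 3


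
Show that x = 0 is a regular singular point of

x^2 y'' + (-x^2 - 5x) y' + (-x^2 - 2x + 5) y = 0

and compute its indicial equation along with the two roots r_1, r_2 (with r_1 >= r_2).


Divide by x^2 to reach normal form y'' + P_1(x) y' + P_2(x) y = 0 with P_1(x) = -1 - 5/x and P_2(x) = -1 - 2/x + 5/x^2.
x = 0 is a singular point because the y'-coefficient -1 - 5/x has a pole at x = 0 and the y-coefficient -1 - 2/x + 5/x^2 has a pole at x = 0.
It is a regular singular point because x P_1(x) = p(x) = -x - 5 and x^2 P_2(x) = q(x) = -x^2 - 2x + 5 are polynomials, hence analytic at x = 0.
p(0) = -5,  q(0) = 5.
Indicial equation: r(r-1) + p(0) r + q(0) = 0, i.e. r^2 + (p(0) - 1) r + q(0) = 0, i.e. r^2 - 6 r + 5 = 0.
Discriminant: (-6)^2 - 4(5) = 16, so r = (6 ± 4)/2.
Solving: r_1 = 5, r_2 = 1.

indicial: r^2 - 6 r + 5 = 0; roots r_1 = 5, r_2 = 1


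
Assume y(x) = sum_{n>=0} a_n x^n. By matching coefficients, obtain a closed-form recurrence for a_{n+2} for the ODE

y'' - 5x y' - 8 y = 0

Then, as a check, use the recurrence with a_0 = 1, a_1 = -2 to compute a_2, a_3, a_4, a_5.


Substitute y = sum_n a_n x^n.
y''(x) has coefficient (n+2)(n+1) a_{n+2} at x^n;
-5 x y'(x) has coefficient -5 n a_n at x^n (shift);
-8 y(x) has coefficient -8 a_n at x^n.
Matching x^n: (n+2)(n+1) a_{n+2} + (-5n - 8) a_n = 0.
Thus a_{n+2} = (5n + 8) / ((n+1)(n+2)) * a_n.

Check with a_0 = 1, a_1 = -2 (apply the recurrence for n = 0, 1, 2, 3): a_0 = 1, a_1 = -2, a_2 = 4, a_3 = -13/3, a_4 = 6, a_5 = -299/60.

a_(n+2) = (5n + 8) / ((n+1)(n+2)) * a_n; check: a_0 = 1, a_1 = -2, a_2 = 4, a_3 = -13/3, a_4 = 6, a_5 = -299/60


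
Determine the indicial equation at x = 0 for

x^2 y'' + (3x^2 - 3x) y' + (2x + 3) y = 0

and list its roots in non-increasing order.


Divide by x^2 to reach normal form y'' + P_1(x) y' + P_2(x) y = 0 with P_1(x) = 3 - 3/x and P_2(x) = 2/x + 3/x^2.
x = 0 is a singular point because the y'-coefficient 3 - 3/x has a pole at x = 0 and the y-coefficient 2/x + 3/x^2 has a pole at x = 0.
It is a regular singular point because x P_1(x) = p(x) = 3x - 3 and x^2 P_2(x) = q(x) = 2x + 3 are polynomials, hence analytic at x = 0.
p(0) = -3,  q(0) = 3.
Indicial equation: r(r-1) + p(0) r + q(0) = 0, i.e. r^2 + (p(0) - 1) r + q(0) = 0, i.e. r^2 - 4 r + 3 = 0.
Discriminant: (-4)^2 - 4(3) = 4, so r = (4 ± 2)/2.
Solving: r_1 = 3, r_2 = 1.

indicial: r^2 - 4 r + 3 = 0; roots r_1 = 3, r_2 = 1


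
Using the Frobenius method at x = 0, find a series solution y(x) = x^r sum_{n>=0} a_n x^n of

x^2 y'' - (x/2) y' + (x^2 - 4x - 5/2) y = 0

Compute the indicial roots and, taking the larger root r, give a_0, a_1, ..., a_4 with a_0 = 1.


Write in Frobenius form y'' + (p(x)/x) y' + (q(x)/x^2) y = 0:
  p(x) = -1/2,  q(x) = x^2 - 4x - 5/2.
Indicial equation: r(r-1) + (-1/2) r + (-5/2) = 0 -> roots r_1 = 5/2, r_2 = -1.
Take r = r_1 = 5/2. Let y(x) = x^r sum_{n>=0} a_n x^n with a_0 = 1.
Substitute y = x^r sum a_n x^n and match x^{r+n}. The recurrence is
  D(n) a_n - 4 a_{n-1} + 1 a_{n-2} = 0,  where D(n) = (r+n)(r+n-1) + (-1/2)(r+n) + (-5/2).
  a_n = [4 a_{n-1} - 1 a_{n-2}] / D(n).
Since the indicial polynomial factors as (r - r_1)(r - r_2), D(n) = (r_1 + n - r_1)(r_1 + n - r_2) = n(n + 7/2).
Evaluating step by step (a_0 = 1):
  n = 1: D(1) = 1(1 + 7/2) = 9/2; numerator = 4(1) = 4; a_1 = (4)/(9/2) = 8/9
  n = 2: D(2) = 2(2 + 7/2) = 11; numerator = 4(8/9) - 1(1) = 23/9; a_2 = (23/9)/(11) = 23/99
  n = 3: D(3) = 3(3 + 7/2) = 39/2; numerator = 4(23/99) - 1(8/9) = 4/99; a_3 = (4/99)/(39/2) = 8/3861
  n = 4: D(4) = 4(4 + 7/2) = 30; numerator = 4(8/3861) - 1(23/99) = -865/3861; a_4 = (-865/3861)/(30) = -173/23166

r = 5/2; a_0 = 1; a_1 = 8/9; a_2 = 23/99; a_3 = 8/3861; a_4 = -173/23166
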